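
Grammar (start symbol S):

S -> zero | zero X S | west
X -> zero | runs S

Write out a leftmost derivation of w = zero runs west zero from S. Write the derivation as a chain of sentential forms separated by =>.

S => zero X S   [S -> zero X S]
zero X S => zero runs S S   [X -> runs S]
zero runs S S => zero runs west S   [S -> west]
zero runs west S => zero runs west zero   [S -> zero]

S => zero X S => zero runs S S => zero runs west S => zero runs west zero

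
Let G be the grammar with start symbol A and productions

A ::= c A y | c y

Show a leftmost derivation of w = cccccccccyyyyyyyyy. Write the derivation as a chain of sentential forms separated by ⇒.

A⇒cAy⇒ccAyy⇒cccAyyy⇒ccccAyyyy⇒cccccAyyyyy⇒ccccccAyyyyyy⇒cccccccAyyyyyyy⇒ccccccccAyyyyyyyy⇒cccccccccyyyyyyyyy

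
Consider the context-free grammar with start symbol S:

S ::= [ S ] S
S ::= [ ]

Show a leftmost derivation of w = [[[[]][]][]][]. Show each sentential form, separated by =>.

S => [S]S   [S ::= [ S ] S]
[S]S => [[S]S]S   [S ::= [ S ] S]
[[S]S]S => [[[S]S]S]S   [S ::= [ S ] S]
[[[S]S]S]S => [[[[]]S]S]S   [S ::= [ ]]
[[[[]]S]S]S => [[[[]][]]S]S   [S ::= [ ]]
[[[[]][]]S]S => [[[[]][]][]]S   [S ::= [ ]]
[[[[]][]][]]S => [[[[]][]][]][]   [S ::= [ ]]

S=>[S]S=>[[S]S]S=>[[[S]S]S]S=>[[[[]]S]S]S=>[[[[]][]]S]S=>[[[[]][]][]]S=>[[[[]][]][]][]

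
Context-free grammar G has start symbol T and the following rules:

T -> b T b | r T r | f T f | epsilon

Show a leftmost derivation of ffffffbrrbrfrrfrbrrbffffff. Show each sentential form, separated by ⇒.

T ⇒ fTf ⇒ ffTff ⇒ fffTfff ⇒ ffffTffff ⇒ fffffTfffff ⇒ ffffffTffffff ⇒ ffffffbTbffffff ⇒ ffffffbrTrbffffff ⇒ ffffffbrrTrrbffffff ⇒ ffffffbrrbTbrrbffffff ⇒ ffffffbrrbrTrbrrbffffff ⇒ ffffffbrrbrfTfrbrrbffffff ⇒ ffffffbrrbrfrTrfrbrrbffffff ⇒ ffffffbrrbrfrrfrbrrbffffff

T ⇒ fTf   [T -> f T f]
fTf ⇒ ffTff   [T -> f T f]
ffTff ⇒ fffTfff   [T -> f T f]
fffTfff ⇒ ffffTffff   [T -> f T f]
ffffTffff ⇒ fffffTfffff   [T -> f T f]
fffffTfffff ⇒ ffffffTffffff   [T -> f T f]
ffffffTffffff ⇒ ffffffbTbffffff   [T -> b T b]
ffffffbTbffffff ⇒ ffffffbrTrbffffff   [T -> r T r]
ffffffbrTrbffffff ⇒ ffffffbrrTrrbffffff   [T -> r T r]
ffffffbrrTrrbffffff ⇒ ffffffbrrbTbrrbffffff   [T -> b T b]
ffffffbrrbTbrrbffffff ⇒ ffffffbrrbrTrbrrbffffff   [T -> r T r]
ffffffbrrbrTrbrrbffffff ⇒ ffffffbrrbrfTfrbrrbffffff   [T -> f T f]
ffffffbrrbrfTfrbrrbffffff ⇒ ffffffbrrbrfrTrfrbrrbffffff   [T -> r T r]
ffffffbrrbrfrTrfrbrrbffffff ⇒ ffffffbrrbrfrrfrbrrbffffff   [T -> epsilon]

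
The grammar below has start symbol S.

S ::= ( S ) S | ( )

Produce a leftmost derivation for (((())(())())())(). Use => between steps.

S => (S)S => ((S)S)S => (((S)S)S)S => (((())S)S)S => (((())(S)S)S)S => (((())(())S)S)S => (((())(())())S)S => (((())(())())())S => (((())(())())())()

S => (S)S   [S ::= ( S ) S]
(S)S => ((S)S)S   [S ::= ( S ) S]
((S)S)S => (((S)S)S)S   [S ::= ( S ) S]
(((S)S)S)S => (((())S)S)S   [S ::= ( )]
(((())S)S)S => (((())(S)S)S)S   [S ::= ( S ) S]
(((())(S)S)S)S => (((())(())S)S)S   [S ::= ( )]
(((())(())S)S)S => (((())(())())S)S   [S ::= ( )]
(((())(())())S)S => (((())(())())())S   [S ::= ( )]
(((())(())())())S => (((())(())())())()   [S ::= ( )]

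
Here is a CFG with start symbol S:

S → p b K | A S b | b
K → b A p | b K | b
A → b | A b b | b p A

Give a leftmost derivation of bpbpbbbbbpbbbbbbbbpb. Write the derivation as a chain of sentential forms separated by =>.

S => ASb => bpASb => bpAbbSb => bpbpAbbSb => bpbpAbbbbSb => bpbpbbbbbSb => bpbpbbbbbpbKb => bpbpbbbbbpbbKb => bpbpbbbbbpbbbKb => bpbpbbbbbpbbbbKb => bpbpbbbbbpbbbbbKb => bpbpbbbbbpbbbbbbKb => bpbpbbbbbpbbbbbbbApb => bpbpbbbbbpbbbbbbbbpb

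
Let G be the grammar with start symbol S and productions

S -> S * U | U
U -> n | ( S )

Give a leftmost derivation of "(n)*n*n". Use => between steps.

S=>S*U=>S*U*U=>U*U*U=>(S)*U*U=>(U)*U*U=>(n)*U*U=>(n)*n*U=>(n)*n*n

S => S*U   [S -> S * U]
S*U => S*U*U   [S -> S * U]
S*U*U => U*U*U   [S -> U]
U*U*U => (S)*U*U   [U -> ( S )]
(S)*U*U => (U)*U*U   [S -> U]
(U)*U*U => (n)*U*U   [U -> n]
(n)*U*U => (n)*n*U   [U -> n]
(n)*n*U => (n)*n*n   [U -> n]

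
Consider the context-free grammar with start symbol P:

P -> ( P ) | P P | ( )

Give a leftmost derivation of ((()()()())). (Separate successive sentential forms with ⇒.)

P ⇒ (P)   [P -> ( P )]
(P) ⇒ ((P))   [P -> ( P )]
((P)) ⇒ ((PP))   [P -> P P]
((PP)) ⇒ ((PPP))   [P -> P P]
((PPP)) ⇒ ((PPPP))   [P -> P P]
((PPPP)) ⇒ ((()PPP))   [P -> ( )]
((()PPP)) ⇒ ((()()PP))   [P -> ( )]
((()()PP)) ⇒ ((()()()P))   [P -> ( )]
((()()()P)) ⇒ ((()()()()))   [P -> ( )]

P⇒(P)⇒((P))⇒((PP))⇒((PPP))⇒((PPPP))⇒((()PPP))⇒((()()PP))⇒((()()()P))⇒((()()()()))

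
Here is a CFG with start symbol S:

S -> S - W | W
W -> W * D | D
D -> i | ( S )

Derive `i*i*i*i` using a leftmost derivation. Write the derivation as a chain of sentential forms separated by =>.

S=>W=>W*D=>W*D*D=>W*D*D*D=>D*D*D*D=>i*D*D*D=>i*i*D*D=>i*i*i*D=>i*i*i*i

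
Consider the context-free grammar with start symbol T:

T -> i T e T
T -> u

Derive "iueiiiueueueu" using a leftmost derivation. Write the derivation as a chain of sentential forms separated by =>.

T=>iTeT=>iueT=>iueiTeT=>iueiiTeTeT=>iueiiiTeTeTeT=>iueiiiueTeTeT=>iueiiiueueTeT=>iueiiiueueueT=>iueiiiueueueu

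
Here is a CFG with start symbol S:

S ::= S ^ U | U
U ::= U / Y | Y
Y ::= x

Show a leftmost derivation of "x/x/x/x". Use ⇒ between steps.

S ⇒ U ⇒ U/Y ⇒ U/Y/Y ⇒ U/Y/Y/Y ⇒ Y/Y/Y/Y ⇒ x/Y/Y/Y ⇒ x/x/Y/Y ⇒ x/x/x/Y ⇒ x/x/x/x

S ⇒ U   [S ::= U]
U ⇒ U/Y   [U ::= U / Y]
U/Y ⇒ U/Y/Y   [U ::= U / Y]
U/Y/Y ⇒ U/Y/Y/Y   [U ::= U / Y]
U/Y/Y/Y ⇒ Y/Y/Y/Y   [U ::= Y]
Y/Y/Y/Y ⇒ x/Y/Y/Y   [Y ::= x]
x/Y/Y/Y ⇒ x/x/Y/Y   [Y ::= x]
x/x/Y/Y ⇒ x/x/x/Y   [Y ::= x]
x/x/x/Y ⇒ x/x/x/x   [Y ::= x]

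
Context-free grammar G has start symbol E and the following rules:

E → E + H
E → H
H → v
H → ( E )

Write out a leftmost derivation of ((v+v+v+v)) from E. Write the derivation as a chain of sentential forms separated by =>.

E => H => (E) => (H) => ((E)) => ((E+H)) => ((E+H+H)) => ((E+H+H+H)) => ((H+H+H+H)) => ((v+H+H+H)) => ((v+v+H+H)) => ((v+v+v+H)) => ((v+v+v+v))

E => H   [E → H]
H => (E)   [H → ( E )]
(E) => (H)   [E → H]
(H) => ((E))   [H → ( E )]
((E)) => ((E+H))   [E → E + H]
((E+H)) => ((E+H+H))   [E → E + H]
((E+H+H)) => ((E+H+H+H))   [E → E + H]
((E+H+H+H)) => ((H+H+H+H))   [E → H]
((H+H+H+H)) => ((v+H+H+H))   [H → v]
((v+H+H+H)) => ((v+v+H+H))   [H → v]
((v+v+H+H)) => ((v+v+v+H))   [H → v]
((v+v+v+H)) => ((v+v+v+v))   [H → v]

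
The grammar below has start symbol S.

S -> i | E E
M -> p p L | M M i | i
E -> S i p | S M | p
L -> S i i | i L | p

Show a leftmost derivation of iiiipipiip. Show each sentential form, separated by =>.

S => EE   [S -> E E]
EE => SipE   [E -> S i p]
SipE => EEipE   [S -> E E]
EEipE => SMEipE   [E -> S M]
SMEipE => iMEipE   [S -> i]
iMEipE => iiEipE   [M -> i]
iiEipE => iiSipipE   [E -> S i p]
iiSipipE => iiiipipE   [S -> i]
iiiipipE => iiiipipSip   [E -> S i p]
iiiipipSip => iiiipipiip   [S -> i]

S => EE => SipE => EEipE => SMEipE => iMEipE => iiEipE => iiSipipE => iiiipipE => iiiipipSip => iiiipipiip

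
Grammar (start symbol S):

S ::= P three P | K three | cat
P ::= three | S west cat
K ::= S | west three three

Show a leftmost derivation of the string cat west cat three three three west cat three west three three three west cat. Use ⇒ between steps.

S ⇒ P three P ⇒ S west cat three P ⇒ K three west cat three P ⇒ S three west cat three P ⇒ P three P three west cat three P ⇒ S west cat three P three west cat three P ⇒ cat west cat three P three west cat three P ⇒ cat west cat three three three west cat three P ⇒ cat west cat three three three west cat three S west cat ⇒ cat west cat three three three west cat three K three west cat ⇒ cat west cat three three three west cat three west three three three west cat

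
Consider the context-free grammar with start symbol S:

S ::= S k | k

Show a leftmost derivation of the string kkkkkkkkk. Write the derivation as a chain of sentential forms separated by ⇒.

S⇒Sk⇒Skk⇒Skkk⇒Skkkk⇒Skkkkk⇒Skkkkkk⇒Skkkkkkk⇒Skkkkkkkk⇒kkkkkkkkk

S ⇒ Sk   [S ::= S k]
Sk ⇒ Skk   [S ::= S k]
Skk ⇒ Skkk   [S ::= S k]
Skkk ⇒ Skkkk   [S ::= S k]
Skkkk ⇒ Skkkkk   [S ::= S k]
Skkkkk ⇒ Skkkkkk   [S ::= S k]
Skkkkkk ⇒ Skkkkkkk   [S ::= S k]
Skkkkkkk ⇒ Skkkkkkkk   [S ::= S k]
Skkkkkkkk ⇒ kkkkkkkkk   [S ::= k]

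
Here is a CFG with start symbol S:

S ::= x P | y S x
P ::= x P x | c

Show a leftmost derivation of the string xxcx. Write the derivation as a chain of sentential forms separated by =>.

S => xP   [S ::= x P]
xP => xxPx   [P ::= x P x]
xxPx => xxcx   [P ::= c]

S => xP => xxPx => xxcx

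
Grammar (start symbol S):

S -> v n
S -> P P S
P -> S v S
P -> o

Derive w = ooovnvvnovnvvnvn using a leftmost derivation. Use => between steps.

S => PPS   [S -> P P S]
PPS => oPS   [P -> o]
oPS => oSvSS   [P -> S v S]
oSvSS => oPPSvSS   [S -> P P S]
oPPSvSS => oSvSPSvSS   [P -> S v S]
oSvSPSvSS => oPPSvSPSvSS   [S -> P P S]
oPPSvSPSvSS => ooPSvSPSvSS   [P -> o]
ooPSvSPSvSS => oooSvSPSvSS   [P -> o]
oooSvSPSvSS => ooovnvSPSvSS   [S -> v n]
ooovnvSPSvSS => ooovnvvnPSvSS   [S -> v n]
ooovnvvnPSvSS => ooovnvvnoSvSS   [P -> o]
ooovnvvnoSvSS => ooovnvvnovnvSS   [S -> v n]
ooovnvvnovnvSS => ooovnvvnovnvvnS   [S -> v n]
ooovnvvnovnvvnS => ooovnvvnovnvvnvn   [S -> v n]

S => PPS => oPS => oSvSS => oPPSvSS => oSvSPSvSS => oPPSvSPSvSS => ooPSvSPSvSS => oooSvSPSvSS => ooovnvSPSvSS => ooovnvvnPSvSS => ooovnvvnoSvSS => ooovnvvnovnvSS => ooovnvvnovnvvnS => ooovnvvnovnvvnvn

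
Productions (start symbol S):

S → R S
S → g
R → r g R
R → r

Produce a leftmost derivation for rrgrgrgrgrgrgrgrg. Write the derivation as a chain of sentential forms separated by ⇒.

S ⇒ RS ⇒ rS ⇒ rRS ⇒ rrgRS ⇒ rrgrgRS ⇒ rrgrgrgRS ⇒ rrgrgrgrgRS ⇒ rrgrgrgrgrgRS ⇒ rrgrgrgrgrgrgRS ⇒ rrgrgrgrgrgrgrgRS ⇒ rrgrgrgrgrgrgrgrS ⇒ rrgrgrgrgrgrgrgrg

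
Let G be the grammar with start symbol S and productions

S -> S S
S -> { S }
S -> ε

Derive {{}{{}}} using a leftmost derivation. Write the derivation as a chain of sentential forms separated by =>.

S => {S}   [S -> { S }]
{S} => {SS}   [S -> S S]
{SS} => {SSS}   [S -> S S]
{SSS} => {{S}SS}   [S -> { S }]
{{S}SS} => {{}SS}   [S -> ε]
{{}SS} => {{}{S}S}   [S -> { S }]
{{}{S}S} => {{}{{S}}S}   [S -> { S }]
{{}{{S}}S} => {{}{{}}S}   [S -> ε]
{{}{{}}S} => {{}{{}}}   [S -> ε]

S => {S} => {SS} => {SSS} => {{S}SS} => {{}SS} => {{}{S}S} => {{}{{S}}S} => {{}{{}}S} => {{}{{}}}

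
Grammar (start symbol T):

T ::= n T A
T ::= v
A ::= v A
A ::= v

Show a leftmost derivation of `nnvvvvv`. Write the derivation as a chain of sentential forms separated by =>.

T=>nTA=>nnTAA=>nnvAA=>nnvvA=>nnvvvA=>nnvvvvA=>nnvvvvv

T => nTA   [T ::= n T A]
nTA => nnTAA   [T ::= n T A]
nnTAA => nnvAA   [T ::= v]
nnvAA => nnvvA   [A ::= v]
nnvvA => nnvvvA   [A ::= v A]
nnvvvA => nnvvvvA   [A ::= v A]
nnvvvvA => nnvvvvv   [A ::= v]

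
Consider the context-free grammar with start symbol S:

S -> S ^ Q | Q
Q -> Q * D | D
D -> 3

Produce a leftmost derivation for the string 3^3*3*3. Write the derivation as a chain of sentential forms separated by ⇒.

S ⇒ S^Q ⇒ Q^Q ⇒ D^Q ⇒ 3^Q ⇒ 3^Q*D ⇒ 3^Q*D*D ⇒ 3^D*D*D ⇒ 3^3*D*D ⇒ 3^3*3*D ⇒ 3^3*3*3

S ⇒ S^Q   [S -> S ^ Q]
S^Q ⇒ Q^Q   [S -> Q]
Q^Q ⇒ D^Q   [Q -> D]
D^Q ⇒ 3^Q   [D -> 3]
3^Q ⇒ 3^Q*D   [Q -> Q * D]
3^Q*D ⇒ 3^Q*D*D   [Q -> Q * D]
3^Q*D*D ⇒ 3^D*D*D   [Q -> D]
3^D*D*D ⇒ 3^3*D*D   [D -> 3]
3^3*D*D ⇒ 3^3*3*D   [D -> 3]
3^3*3*D ⇒ 3^3*3*3   [D -> 3]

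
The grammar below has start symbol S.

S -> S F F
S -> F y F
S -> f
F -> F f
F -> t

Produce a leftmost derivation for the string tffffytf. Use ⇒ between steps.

S ⇒ FyF ⇒ FfyF ⇒ FffyF ⇒ FfffyF ⇒ FffffyF ⇒ tffffyF ⇒ tffffyFf ⇒ tffffytf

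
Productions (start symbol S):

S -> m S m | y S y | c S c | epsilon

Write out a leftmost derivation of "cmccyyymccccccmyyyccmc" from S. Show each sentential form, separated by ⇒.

S ⇒ cSc   [S -> c S c]
cSc ⇒ cmSmc   [S -> m S m]
cmSmc ⇒ cmcScmc   [S -> c S c]
cmcScmc ⇒ cmccSccmc   [S -> c S c]
cmccSccmc ⇒ cmccySyccmc   [S -> y S y]
cmccySyccmc ⇒ cmccyySyyccmc   [S -> y S y]
cmccyySyyccmc ⇒ cmccyyySyyyccmc   [S -> y S y]
cmccyyySyyyccmc ⇒ cmccyyymSmyyyccmc   [S -> m S m]
cmccyyymSmyyyccmc ⇒ cmccyyymcScmyyyccmc   [S -> c S c]
cmccyyymcScmyyyccmc ⇒ cmccyyymccSccmyyyccmc   [S -> c S c]
cmccyyymccSccmyyyccmc ⇒ cmccyyymcccScccmyyyccmc   [S -> c S c]
cmccyyymcccScccmyyyccmc ⇒ cmccyyymccccccmyyyccmc   [S -> epsilon]

S ⇒ cSc ⇒ cmSmc ⇒ cmcScmc ⇒ cmccSccmc ⇒ cmccySyccmc ⇒ cmccyySyyccmc ⇒ cmccyyySyyyccmc ⇒ cmccyyymSmyyyccmc ⇒ cmccyyymcScmyyyccmc ⇒ cmccyyymccSccmyyyccmc ⇒ cmccyyymcccScccmyyyccmc ⇒ cmccyyymccccccmyyyccmc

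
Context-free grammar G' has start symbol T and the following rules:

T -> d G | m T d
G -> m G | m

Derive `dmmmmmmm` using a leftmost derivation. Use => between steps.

T => dG => dmG => dmmG => dmmmG => dmmmmG => dmmmmmG => dmmmmmmG => dmmmmmmm

T => dG   [T -> d G]
dG => dmG   [G -> m G]
dmG => dmmG   [G -> m G]
dmmG => dmmmG   [G -> m G]
dmmmG => dmmmmG   [G -> m G]
dmmmmG => dmmmmmG   [G -> m G]
dmmmmmG => dmmmmmmG   [G -> m G]
dmmmmmmG => dmmmmmmm   [G -> m]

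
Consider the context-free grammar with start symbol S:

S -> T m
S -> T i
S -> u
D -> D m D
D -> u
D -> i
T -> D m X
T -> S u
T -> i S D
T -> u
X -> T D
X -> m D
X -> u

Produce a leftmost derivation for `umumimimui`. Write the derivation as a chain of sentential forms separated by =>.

S => Ti => DmXi => DmDmXi => DmDmDmXi => DmDmDmDmXi => umDmDmDmXi => umumDmDmXi => umumimDmXi => umumimimXi => umumimimui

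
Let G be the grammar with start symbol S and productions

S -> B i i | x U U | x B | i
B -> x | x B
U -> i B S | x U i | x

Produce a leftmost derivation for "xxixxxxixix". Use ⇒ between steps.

S ⇒ xUU   [S -> x U U]
xUU ⇒ xxUiU   [U -> x U i]
xxUiU ⇒ xxiBSiU   [U -> i B S]
xxiBSiU ⇒ xxixSiU   [B -> x]
xxixSiU ⇒ xxixxUUiU   [S -> x U U]
xxixxUUiU ⇒ xxixxxUiUiU   [U -> x U i]
xxixxxUiUiU ⇒ xxixxxxiUiU   [U -> x]
xxixxxxiUiU ⇒ xxixxxxixiU   [U -> x]
xxixxxxixiU ⇒ xxixxxxixix   [U -> x]

S ⇒ xUU ⇒ xxUiU ⇒ xxiBSiU ⇒ xxixSiU ⇒ xxixxUUiU ⇒ xxixxxUiUiU ⇒ xxixxxxiUiU ⇒ xxixxxxixiU ⇒ xxixxxxixix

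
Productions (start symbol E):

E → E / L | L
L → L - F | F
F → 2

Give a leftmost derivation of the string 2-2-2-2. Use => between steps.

E=>L=>L-F=>L-F-F=>L-F-F-F=>F-F-F-F=>2-F-F-F=>2-2-F-F=>2-2-2-F=>2-2-2-2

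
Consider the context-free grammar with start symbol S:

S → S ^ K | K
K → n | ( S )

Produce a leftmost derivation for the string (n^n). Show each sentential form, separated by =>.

S => K => (S) => (S^K) => (K^K) => (n^K) => (n^n)

S => K   [S → K]
K => (S)   [K → ( S )]
(S) => (S^K)   [S → S ^ K]
(S^K) => (K^K)   [S → K]
(K^K) => (n^K)   [K → n]
(n^K) => (n^n)   [K → n]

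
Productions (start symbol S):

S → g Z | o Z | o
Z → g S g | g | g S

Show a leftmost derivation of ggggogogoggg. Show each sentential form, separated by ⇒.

S ⇒ gZ   [S → g Z]
gZ ⇒ ggSg   [Z → g S g]
ggSg ⇒ gggZg   [S → g Z]
gggZg ⇒ ggggSgg   [Z → g S g]
ggggSgg ⇒ ggggoZgg   [S → o Z]
ggggoZgg ⇒ ggggogSgg   [Z → g S]
ggggogSgg ⇒ ggggogoZgg   [S → o Z]
ggggogoZgg ⇒ ggggogogSgg   [Z → g S]
ggggogogSgg ⇒ ggggogogoZgg   [S → o Z]
ggggogogoZgg ⇒ ggggogogoggg   [Z → g]

S ⇒ gZ ⇒ ggSg ⇒ gggZg ⇒ ggggSgg ⇒ ggggoZgg ⇒ ggggogSgg ⇒ ggggogoZgg ⇒ ggggogogSgg ⇒ ggggogogoZgg ⇒ ggggogogoggg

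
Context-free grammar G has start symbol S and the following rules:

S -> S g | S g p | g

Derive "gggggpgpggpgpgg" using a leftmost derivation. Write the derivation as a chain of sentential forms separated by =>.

S => Sg => Sgg => Sgpgg => Sgpgpgg => Sggpgpgg => Sgpggpgpgg => Sgpgpggpgpgg => Sggpgpggpgpgg => Sgggpgpggpgpgg => Sggggpgpggpgpgg => gggggpgpggpgpgg

S => Sg   [S -> S g]
Sg => Sgg   [S -> S g]
Sgg => Sgpgg   [S -> S g p]
Sgpgg => Sgpgpgg   [S -> S g p]
Sgpgpgg => Sggpgpgg   [S -> S g]
Sggpgpgg => Sgpggpgpgg   [S -> S g p]
Sgpggpgpgg => Sgpgpggpgpgg   [S -> S g p]
Sgpgpggpgpgg => Sggpgpggpgpgg   [S -> S g]
Sggpgpggpgpgg => Sgggpgpggpgpgg   [S -> S g]
Sgggpgpggpgpgg => Sggggpgpggpgpgg   [S -> S g]
Sggggpgpggpgpgg => gggggpgpggpgpgg   [S -> g]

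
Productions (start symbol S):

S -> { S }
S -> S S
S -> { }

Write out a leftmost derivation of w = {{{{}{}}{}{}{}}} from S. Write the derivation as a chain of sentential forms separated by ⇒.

S⇒{S}⇒{{S}}⇒{{SS}}⇒{{SSS}}⇒{{SSSS}}⇒{{{S}SSS}}⇒{{{SS}SSS}}⇒{{{{}S}SSS}}⇒{{{{}{}}SSS}}⇒{{{{}{}}{}SS}}⇒{{{{}{}}{}{}S}}⇒{{{{}{}}{}{}{}}}

S ⇒ {S}   [S -> { S }]
{S} ⇒ {{S}}   [S -> { S }]
{{S}} ⇒ {{SS}}   [S -> S S]
{{SS}} ⇒ {{SSS}}   [S -> S S]
{{SSS}} ⇒ {{SSSS}}   [S -> S S]
{{SSSS}} ⇒ {{{S}SSS}}   [S -> { S }]
{{{S}SSS}} ⇒ {{{SS}SSS}}   [S -> S S]
{{{SS}SSS}} ⇒ {{{{}S}SSS}}   [S -> { }]
{{{{}S}SSS}} ⇒ {{{{}{}}SSS}}   [S -> { }]
{{{{}{}}SSS}} ⇒ {{{{}{}}{}SS}}   [S -> { }]
{{{{}{}}{}SS}} ⇒ {{{{}{}}{}{}S}}   [S -> { }]
{{{{}{}}{}{}S}} ⇒ {{{{}{}}{}{}{}}}   [S -> { }]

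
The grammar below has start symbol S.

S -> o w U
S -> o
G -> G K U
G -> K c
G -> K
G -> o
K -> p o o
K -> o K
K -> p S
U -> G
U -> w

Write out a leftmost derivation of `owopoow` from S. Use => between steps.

S=>owU=>owG=>owGKU=>owoKU=>owopooU=>owopoow

S => owU   [S -> o w U]
owU => owG   [U -> G]
owG => owGKU   [G -> G K U]
owGKU => owoKU   [G -> o]
owoKU => owopooU   [K -> p o o]
owopooU => owopoow   [U -> w]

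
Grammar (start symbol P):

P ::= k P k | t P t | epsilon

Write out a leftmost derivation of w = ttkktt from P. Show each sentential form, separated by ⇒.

P ⇒ tPt   [P ::= t P t]
tPt ⇒ ttPtt   [P ::= t P t]
ttPtt ⇒ ttkPktt   [P ::= k P k]
ttkPktt ⇒ ttkktt   [P ::= epsilon]

P ⇒ tPt ⇒ ttPtt ⇒ ttkPktt ⇒ ttkktt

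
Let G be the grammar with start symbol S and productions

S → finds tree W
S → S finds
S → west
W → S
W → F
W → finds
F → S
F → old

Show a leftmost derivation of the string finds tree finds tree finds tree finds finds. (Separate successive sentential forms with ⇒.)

S ⇒ finds tree W ⇒ finds tree S ⇒ finds tree S finds ⇒ finds tree finds tree W finds ⇒ finds tree finds tree F finds ⇒ finds tree finds tree S finds ⇒ finds tree finds tree finds tree W finds ⇒ finds tree finds tree finds tree finds finds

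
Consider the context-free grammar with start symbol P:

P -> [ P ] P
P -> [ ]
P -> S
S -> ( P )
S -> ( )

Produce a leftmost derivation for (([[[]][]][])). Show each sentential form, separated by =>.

P => S => (P) => (S) => ((P)) => (([P]P)) => (([[P]P]P)) => (([[[]]P]P)) => (([[[]][]]P)) => (([[[]][]][]))

P => S   [P -> S]
S => (P)   [S -> ( P )]
(P) => (S)   [P -> S]
(S) => ((P))   [S -> ( P )]
((P)) => (([P]P))   [P -> [ P ] P]
(([P]P)) => (([[P]P]P))   [P -> [ P ] P]
(([[P]P]P)) => (([[[]]P]P))   [P -> [ ]]
(([[[]]P]P)) => (([[[]][]]P))   [P -> [ ]]
(([[[]][]]P)) => (([[[]][]][]))   [P -> [ ]]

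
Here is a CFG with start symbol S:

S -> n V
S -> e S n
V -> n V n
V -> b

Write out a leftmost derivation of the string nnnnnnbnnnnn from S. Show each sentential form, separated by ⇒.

S ⇒ nV ⇒ nnVn ⇒ nnnVnn ⇒ nnnnVnnn ⇒ nnnnnVnnnn ⇒ nnnnnnVnnnnn ⇒ nnnnnnbnnnnn

S ⇒ nV   [S -> n V]
nV ⇒ nnVn   [V -> n V n]
nnVn ⇒ nnnVnn   [V -> n V n]
nnnVnn ⇒ nnnnVnnn   [V -> n V n]
nnnnVnnn ⇒ nnnnnVnnnn   [V -> n V n]
nnnnnVnnnn ⇒ nnnnnnVnnnnn   [V -> n V n]
nnnnnnVnnnnn ⇒ nnnnnnbnnnnn   [V -> b]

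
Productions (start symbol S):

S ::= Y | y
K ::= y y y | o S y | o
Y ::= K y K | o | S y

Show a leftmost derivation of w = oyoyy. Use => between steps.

S => Y => KyK => oyK => oyoSy => oyoyy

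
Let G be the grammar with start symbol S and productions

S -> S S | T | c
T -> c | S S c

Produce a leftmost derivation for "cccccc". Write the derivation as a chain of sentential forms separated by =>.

S => T => SSc => TSc => SScSc => SSScSc => cSScSc => ccScSc => ccccSc => cccccc

S => T   [S -> T]
T => SSc   [T -> S S c]
SSc => TSc   [S -> T]
TSc => SScSc   [T -> S S c]
SScSc => SSScSc   [S -> S S]
SSScSc => cSScSc   [S -> c]
cSScSc => ccScSc   [S -> c]
ccScSc => ccccSc   [S -> c]
ccccSc => cccccc   [S -> c]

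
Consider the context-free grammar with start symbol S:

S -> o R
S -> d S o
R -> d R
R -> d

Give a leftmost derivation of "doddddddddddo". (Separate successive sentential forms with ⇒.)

S ⇒ dSo   [S -> d S o]
dSo ⇒ doRo   [S -> o R]
doRo ⇒ dodRo   [R -> d R]
dodRo ⇒ doddRo   [R -> d R]
doddRo ⇒ dodddRo   [R -> d R]
dodddRo ⇒ doddddRo   [R -> d R]
doddddRo ⇒ dodddddRo   [R -> d R]
dodddddRo ⇒ doddddddRo   [R -> d R]
doddddddRo ⇒ dodddddddRo   [R -> d R]
dodddddddRo ⇒ doddddddddRo   [R -> d R]
doddddddddRo ⇒ dodddddddddRo   [R -> d R]
dodddddddddRo ⇒ doddddddddddo   [R -> d]

S ⇒ dSo ⇒ doRo ⇒ dodRo ⇒ doddRo ⇒ dodddRo ⇒ doddddRo ⇒ dodddddRo ⇒ doddddddRo ⇒ dodddddddRo ⇒ doddddddddRo ⇒ dodddddddddRo ⇒ doddddddddddo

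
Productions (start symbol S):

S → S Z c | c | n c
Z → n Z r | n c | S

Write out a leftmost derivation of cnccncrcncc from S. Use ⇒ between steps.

S ⇒ SZc ⇒ SZcZc ⇒ SZcZcZc ⇒ cZcZcZc ⇒ cScZcZc ⇒ cnccZcZc ⇒ cnccnZrcZc ⇒ cnccnSrcZc ⇒ cnccncrcZc ⇒ cnccncrcncc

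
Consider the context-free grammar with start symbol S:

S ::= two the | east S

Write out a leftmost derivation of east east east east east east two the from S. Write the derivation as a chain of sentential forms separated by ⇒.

S ⇒ east S ⇒ east east S ⇒ east east east S ⇒ east east east east S ⇒ east east east east east S ⇒ east east east east east east S ⇒ east east east east east east two the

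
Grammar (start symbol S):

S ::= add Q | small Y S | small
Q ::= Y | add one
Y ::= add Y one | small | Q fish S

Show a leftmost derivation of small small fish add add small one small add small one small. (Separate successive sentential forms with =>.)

S => small Y S => small Q fish S S => small Y fish S S => small small fish S S => small small fish add Q S => small small fish add Y S => small small fish add add Y one S => small small fish add add small one S => small small fish add add small one small Y S => small small fish add add small one small add Y one S => small small fish add add small one small add small one S => small small fish add add small one small add small one small

S => small Y S   [S ::= small Y S]
small Y S => small Q fish S S   [Y ::= Q fish S]
small Q fish S S => small Y fish S S   [Q ::= Y]
small Y fish S S => small small fish S S   [Y ::= small]
small small fish S S => small small fish add Q S   [S ::= add Q]
small small fish add Q S => small small fish add Y S   [Q ::= Y]
small small fish add Y S => small small fish add add Y one S   [Y ::= add Y one]
small small fish add add Y one S => small small fish add add small one S   [Y ::= small]
small small fish add add small one S => small small fish add add small one small Y S   [S ::= small Y S]
small small fish add add small one small Y S => small small fish add add small one small add Y one S   [Y ::= add Y one]
small small fish add add small one small add Y one S => small small fish add add small one small add small one S   [Y ::= small]
small small fish add add small one small add small one S => small small fish add add small one small add small one small   [S ::= small]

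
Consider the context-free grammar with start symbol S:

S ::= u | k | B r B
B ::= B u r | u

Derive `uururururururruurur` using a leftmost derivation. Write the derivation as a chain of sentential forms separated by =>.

S => BrB => BurrB => BururrB => BurururrB => BururururrB => BurururururrB => BururururururrB => uururururururrB => uururururururrBur => uururururururrBurur => uururururururruurur

S => BrB   [S ::= B r B]
BrB => BurrB   [B ::= B u r]
BurrB => BururrB   [B ::= B u r]
BururrB => BurururrB   [B ::= B u r]
BurururrB => BururururrB   [B ::= B u r]
BururururrB => BurururururrB   [B ::= B u r]
BurururururrB => BururururururrB   [B ::= B u r]
BururururururrB => uururururururrB   [B ::= u]
uururururururrB => uururururururrBur   [B ::= B u r]
uururururururrBur => uururururururrBurur   [B ::= B u r]
uururururururrBurur => uururururururruurur   [B ::= u]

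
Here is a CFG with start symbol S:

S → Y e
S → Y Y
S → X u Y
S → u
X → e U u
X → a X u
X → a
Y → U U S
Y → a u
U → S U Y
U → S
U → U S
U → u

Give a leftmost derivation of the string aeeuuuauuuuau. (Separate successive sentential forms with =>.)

S => XuY => aXuuY => aeUuuuY => aeSuuuY => aeXuYuuuY => aeeUuuYuuuY => aeeSuuYuuuY => aeeuuuYuuuY => aeeuuuauuuuY => aeeuuuauuuuau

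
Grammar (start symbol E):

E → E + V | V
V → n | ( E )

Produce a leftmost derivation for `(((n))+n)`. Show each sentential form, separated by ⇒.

E ⇒ V   [E → V]
V ⇒ (E)   [V → ( E )]
(E) ⇒ (E+V)   [E → E + V]
(E+V) ⇒ (V+V)   [E → V]
(V+V) ⇒ ((E)+V)   [V → ( E )]
((E)+V) ⇒ ((V)+V)   [E → V]
((V)+V) ⇒ (((E))+V)   [V → ( E )]
(((E))+V) ⇒ (((V))+V)   [E → V]
(((V))+V) ⇒ (((n))+V)   [V → n]
(((n))+V) ⇒ (((n))+n)   [V → n]

E⇒V⇒(E)⇒(E+V)⇒(V+V)⇒((E)+V)⇒((V)+V)⇒(((E))+V)⇒(((V))+V)⇒(((n))+V)⇒(((n))+n)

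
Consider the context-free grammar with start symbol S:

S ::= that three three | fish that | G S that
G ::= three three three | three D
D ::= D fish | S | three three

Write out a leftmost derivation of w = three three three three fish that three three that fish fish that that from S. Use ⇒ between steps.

S ⇒ G S that   [S ::= G S that]
G S that ⇒ three D S that   [G ::= three D]
three D S that ⇒ three D fish S that   [D ::= D fish]
three D fish S that ⇒ three S fish S that   [D ::= S]
three S fish S that ⇒ three G S that fish S that   [S ::= G S that]
three G S that fish S that ⇒ three three D S that fish S that   [G ::= three D]
three three D S that fish S that ⇒ three three D fish S that fish S that   [D ::= D fish]
three three D fish S that fish S that ⇒ three three three three fish S that fish S that   [D ::= three three]
three three three three fish S that fish S that ⇒ three three three three fish that three three that fish S that   [S ::= that three three]
three three three three fish that three three that fish S that ⇒ three three three three fish that three three that fish fish that that   [S ::= fish that]

S ⇒ G S that ⇒ three D S that ⇒ three D fish S that ⇒ three S fish S that ⇒ three G S that fish S that ⇒ three three D S that fish S that ⇒ three three D fish S that fish S that ⇒ three three three three fish S that fish S that ⇒ three three three three fish that three three that fish S that ⇒ three three three three fish that three three that fish fish that that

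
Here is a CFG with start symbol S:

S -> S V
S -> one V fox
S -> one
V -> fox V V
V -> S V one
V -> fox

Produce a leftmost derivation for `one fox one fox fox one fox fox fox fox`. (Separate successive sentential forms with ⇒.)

S ⇒ S V ⇒ S V V ⇒ one V fox V V ⇒ one fox V V fox V V ⇒ one fox S V one V fox V V ⇒ one fox S V V one V fox V V ⇒ one fox one V V one V fox V V ⇒ one fox one fox V one V fox V V ⇒ one fox one fox fox one V fox V V ⇒ one fox one fox fox one fox fox V V ⇒ one fox one fox fox one fox fox fox V ⇒ one fox one fox fox one fox fox fox fox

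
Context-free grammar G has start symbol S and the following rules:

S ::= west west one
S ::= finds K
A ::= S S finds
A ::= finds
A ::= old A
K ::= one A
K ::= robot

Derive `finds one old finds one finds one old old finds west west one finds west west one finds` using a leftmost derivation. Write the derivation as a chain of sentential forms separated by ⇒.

S ⇒ finds K   [S ::= finds K]
finds K ⇒ finds one A   [K ::= one A]
finds one A ⇒ finds one old A   [A ::= old A]
finds one old A ⇒ finds one old S S finds   [A ::= S S finds]
finds one old S S finds ⇒ finds one old finds K S finds   [S ::= finds K]
finds one old finds K S finds ⇒ finds one old finds one A S finds   [K ::= one A]
finds one old finds one A S finds ⇒ finds one old finds one S S finds S finds   [A ::= S S finds]
finds one old finds one S S finds S finds ⇒ finds one old finds one finds K S finds S finds   [S ::= finds K]
finds one old finds one finds K S finds S finds ⇒ finds one old finds one finds one A S finds S finds   [K ::= one A]
finds one old finds one finds one A S finds S finds ⇒ finds one old finds one finds one old A S finds S finds   [A ::= old A]
finds one old finds one finds one old A S finds S finds ⇒ finds one old finds one finds one old old A S finds S finds   [A ::= old A]
finds one old finds one finds one old old A S finds S finds ⇒ finds one old finds one finds one old old finds S finds S finds   [A ::= finds]
finds one old finds one finds one old old finds S finds S finds ⇒ finds one old finds one finds one old old finds west west one finds S finds   [S ::= west west one]
finds one old finds one finds one old old finds west west one finds S finds ⇒ finds one old finds one finds one old old finds west west one finds west west one finds   [S ::= west west one]

S ⇒ finds K ⇒ finds one A ⇒ finds one old A ⇒ finds one old S S finds ⇒ finds one old finds K S finds ⇒ finds one old finds one A S finds ⇒ finds one old finds one S S finds S finds ⇒ finds one old finds one finds K S finds S finds ⇒ finds one old finds one finds one A S finds S finds ⇒ finds one old finds one finds one old A S finds S finds ⇒ finds one old finds one finds one old old A S finds S finds ⇒ finds one old finds one finds one old old finds S finds S finds ⇒ finds one old finds one finds one old old finds west west one finds S finds ⇒ finds one old finds one finds one old old finds west west one finds west west one finds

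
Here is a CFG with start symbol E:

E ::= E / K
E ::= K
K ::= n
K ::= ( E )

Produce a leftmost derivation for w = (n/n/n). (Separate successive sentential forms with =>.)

E => K   [E ::= K]
K => (E)   [K ::= ( E )]
(E) => (E/K)   [E ::= E / K]
(E/K) => (E/K/K)   [E ::= E / K]
(E/K/K) => (K/K/K)   [E ::= K]
(K/K/K) => (n/K/K)   [K ::= n]
(n/K/K) => (n/n/K)   [K ::= n]
(n/n/K) => (n/n/n)   [K ::= n]

E => K => (E) => (E/K) => (E/K/K) => (K/K/K) => (n/K/K) => (n/n/K) => (n/n/n)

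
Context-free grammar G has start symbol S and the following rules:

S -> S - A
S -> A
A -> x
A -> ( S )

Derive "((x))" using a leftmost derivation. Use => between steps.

S => A   [S -> A]
A => (S)   [A -> ( S )]
(S) => (A)   [S -> A]
(A) => ((S))   [A -> ( S )]
((S)) => ((A))   [S -> A]
((A)) => ((x))   [A -> x]

S=>A=>(S)=>(A)=>((S))=>((A))=>((x))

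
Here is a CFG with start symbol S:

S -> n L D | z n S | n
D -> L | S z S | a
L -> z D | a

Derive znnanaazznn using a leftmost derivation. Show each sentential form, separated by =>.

S=>znS=>znnLD=>znnaD=>znnaSzS=>znnanLDzS=>znnanaDzS=>znnanaazS=>znnanaazznS=>znnanaazznn

S => znS   [S -> z n S]
znS => znnLD   [S -> n L D]
znnLD => znnaD   [L -> a]
znnaD => znnaSzS   [D -> S z S]
znnaSzS => znnanLDzS   [S -> n L D]
znnanLDzS => znnanaDzS   [L -> a]
znnanaDzS => znnanaazS   [D -> a]
znnanaazS => znnanaazznS   [S -> z n S]
znnanaazznS => znnanaazznn   [S -> n]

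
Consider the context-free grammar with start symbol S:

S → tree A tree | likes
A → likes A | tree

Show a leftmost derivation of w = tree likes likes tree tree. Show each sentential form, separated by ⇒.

S ⇒ tree A tree ⇒ tree likes A tree ⇒ tree likes likes A tree ⇒ tree likes likes tree tree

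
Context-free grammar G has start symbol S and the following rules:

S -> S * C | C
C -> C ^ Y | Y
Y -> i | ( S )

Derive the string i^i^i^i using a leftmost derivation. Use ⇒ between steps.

S ⇒ C ⇒ C^Y ⇒ C^Y^Y ⇒ C^Y^Y^Y ⇒ Y^Y^Y^Y ⇒ i^Y^Y^Y ⇒ i^i^Y^Y ⇒ i^i^i^Y ⇒ i^i^i^i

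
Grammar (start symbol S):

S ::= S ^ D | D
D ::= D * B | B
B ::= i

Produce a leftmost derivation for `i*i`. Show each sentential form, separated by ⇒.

S⇒D⇒D*B⇒B*B⇒i*B⇒i*i

S ⇒ D   [S ::= D]
D ⇒ D*B   [D ::= D * B]
D*B ⇒ B*B   [D ::= B]
B*B ⇒ i*B   [B ::= i]
i*B ⇒ i*i   [B ::= i]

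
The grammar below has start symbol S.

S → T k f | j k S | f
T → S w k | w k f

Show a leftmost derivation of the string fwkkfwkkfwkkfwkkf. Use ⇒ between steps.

S ⇒ Tkf   [S → T k f]
Tkf ⇒ Swkkf   [T → S w k]
Swkkf ⇒ Tkfwkkf   [S → T k f]
Tkfwkkf ⇒ Swkkfwkkf   [T → S w k]
Swkkfwkkf ⇒ Tkfwkkfwkkf   [S → T k f]
Tkfwkkfwkkf ⇒ Swkkfwkkfwkkf   [T → S w k]
Swkkfwkkfwkkf ⇒ Tkfwkkfwkkfwkkf   [S → T k f]
Tkfwkkfwkkfwkkf ⇒ Swkkfwkkfwkkfwkkf   [T → S w k]
Swkkfwkkfwkkfwkkf ⇒ fwkkfwkkfwkkfwkkf   [S → f]

S ⇒ Tkf ⇒ Swkkf ⇒ Tkfwkkf ⇒ Swkkfwkkf ⇒ Tkfwkkfwkkf ⇒ Swkkfwkkfwkkf ⇒ Tkfwkkfwkkfwkkf ⇒ Swkkfwkkfwkkfwkkf ⇒ fwkkfwkkfwkkfwkkf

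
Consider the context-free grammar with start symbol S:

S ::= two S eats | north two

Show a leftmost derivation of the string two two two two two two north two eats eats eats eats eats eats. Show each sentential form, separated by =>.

S => two S eats => two two S eats eats => two two two S eats eats eats => two two two two S eats eats eats eats => two two two two two S eats eats eats eats eats => two two two two two two S eats eats eats eats eats eats => two two two two two two north two eats eats eats eats eats eats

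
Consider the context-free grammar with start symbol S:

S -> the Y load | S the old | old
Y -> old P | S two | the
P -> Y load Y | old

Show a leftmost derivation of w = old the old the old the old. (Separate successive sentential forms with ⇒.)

S ⇒ S the old ⇒ S the old the old ⇒ S the old the old the old ⇒ old the old the old the old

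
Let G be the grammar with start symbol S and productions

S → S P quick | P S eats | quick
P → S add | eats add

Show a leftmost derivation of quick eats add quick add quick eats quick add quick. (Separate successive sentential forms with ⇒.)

S ⇒ S P quick   [S → S P quick]
S P quick ⇒ P S eats P quick   [S → P S eats]
P S eats P quick ⇒ S add S eats P quick   [P → S add]
S add S eats P quick ⇒ S P quick add S eats P quick   [S → S P quick]
S P quick add S eats P quick ⇒ quick P quick add S eats P quick   [S → quick]
quick P quick add S eats P quick ⇒ quick eats add quick add S eats P quick   [P → eats add]
quick eats add quick add S eats P quick ⇒ quick eats add quick add quick eats P quick   [S → quick]
quick eats add quick add quick eats P quick ⇒ quick eats add quick add quick eats S add quick   [P → S add]
quick eats add quick add quick eats S add quick ⇒ quick eats add quick add quick eats quick add quick   [S → quick]

S ⇒ S P quick ⇒ P S eats P quick ⇒ S add S eats P quick ⇒ S P quick add S eats P quick ⇒ quick P quick add S eats P quick ⇒ quick eats add quick add S eats P quick ⇒ quick eats add quick add quick eats P quick ⇒ quick eats add quick add quick eats S add quick ⇒ quick eats add quick add quick eats quick add quick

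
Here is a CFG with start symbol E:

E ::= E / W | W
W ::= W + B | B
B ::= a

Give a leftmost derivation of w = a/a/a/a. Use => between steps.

E=>E/W=>E/W/W=>E/W/W/W=>W/W/W/W=>B/W/W/W=>a/W/W/W=>a/B/W/W=>a/a/W/W=>a/a/B/W=>a/a/a/W=>a/a/a/B=>a/a/a/a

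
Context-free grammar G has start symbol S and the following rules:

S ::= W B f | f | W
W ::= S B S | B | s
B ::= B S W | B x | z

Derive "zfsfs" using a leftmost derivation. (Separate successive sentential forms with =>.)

S => W   [S ::= W]
W => B   [W ::= B]
B => BSW   [B ::= B S W]
BSW => BSWSW   [B ::= B S W]
BSWSW => zSWSW   [B ::= z]
zSWSW => zfWSW   [S ::= f]
zfWSW => zfsSW   [W ::= s]
zfsSW => zfsfW   [S ::= f]
zfsfW => zfsfs   [W ::= s]

S=>W=>B=>BSW=>BSWSW=>zSWSW=>zfWSW=>zfsSW=>zfsfW=>zfsfs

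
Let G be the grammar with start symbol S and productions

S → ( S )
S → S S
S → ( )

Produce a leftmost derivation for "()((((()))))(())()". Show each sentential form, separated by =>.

S => SS => SSS => ()SS => ()SSS => ()(S)SS => ()((S))SS => ()(((S)))SS => ()((((S))))SS => ()((((()))))SS => ()((((()))))(S)S => ()((((()))))(())S => ()((((()))))(())()

S => SS   [S → S S]
SS => SSS   [S → S S]
SSS => ()SS   [S → ( )]
()SS => ()SSS   [S → S S]
()SSS => ()(S)SS   [S → ( S )]
()(S)SS => ()((S))SS   [S → ( S )]
()((S))SS => ()(((S)))SS   [S → ( S )]
()(((S)))SS => ()((((S))))SS   [S → ( S )]
()((((S))))SS => ()((((()))))SS   [S → ( )]
()((((()))))SS => ()((((()))))(S)S   [S → ( S )]
()((((()))))(S)S => ()((((()))))(())S   [S → ( )]
()((((()))))(())S => ()((((()))))(())()   [S → ( )]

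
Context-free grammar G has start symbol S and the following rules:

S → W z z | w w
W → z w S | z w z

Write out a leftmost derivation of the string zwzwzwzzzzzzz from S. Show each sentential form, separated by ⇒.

S ⇒ Wzz   [S → W z z]
Wzz ⇒ zwSzz   [W → z w S]
zwSzz ⇒ zwWzzzz   [S → W z z]
zwWzzzz ⇒ zwzwSzzzz   [W → z w S]
zwzwSzzzz ⇒ zwzwWzzzzzz   [S → W z z]
zwzwWzzzzzz ⇒ zwzwzwzzzzzzz   [W → z w z]

S ⇒ Wzz ⇒ zwSzz ⇒ zwWzzzz ⇒ zwzwSzzzz ⇒ zwzwWzzzzzz ⇒ zwzwzwzzzzzzz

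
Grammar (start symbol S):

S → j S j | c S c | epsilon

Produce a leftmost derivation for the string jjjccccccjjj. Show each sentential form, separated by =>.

S=>jSj=>jjSjj=>jjjSjjj=>jjjcScjjj=>jjjccSccjjj=>jjjcccScccjjj=>jjjccccccjjj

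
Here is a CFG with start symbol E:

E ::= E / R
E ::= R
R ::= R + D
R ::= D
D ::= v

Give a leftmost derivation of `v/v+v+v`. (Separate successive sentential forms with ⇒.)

E ⇒ E/R ⇒ R/R ⇒ D/R ⇒ v/R ⇒ v/R+D ⇒ v/R+D+D ⇒ v/D+D+D ⇒ v/v+D+D ⇒ v/v+v+D ⇒ v/v+v+v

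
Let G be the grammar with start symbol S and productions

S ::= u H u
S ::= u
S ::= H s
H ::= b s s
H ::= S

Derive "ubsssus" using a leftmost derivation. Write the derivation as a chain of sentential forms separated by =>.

S => Hs => Ss => uHus => uSus => uHsus => ubsssus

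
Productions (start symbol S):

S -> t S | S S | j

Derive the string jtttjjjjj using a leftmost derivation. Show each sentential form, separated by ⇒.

S ⇒ SS   [S -> S S]
SS ⇒ jS   [S -> j]
jS ⇒ jSS   [S -> S S]
jSS ⇒ jSSS   [S -> S S]
jSSS ⇒ jtSSS   [S -> t S]
jtSSS ⇒ jttSSS   [S -> t S]
jttSSS ⇒ jtttSSS   [S -> t S]
jtttSSS ⇒ jtttSSSS   [S -> S S]
jtttSSSS ⇒ jtttSSSSS   [S -> S S]
jtttSSSSS ⇒ jtttjSSSS   [S -> j]
jtttjSSSS ⇒ jtttjjSSS   [S -> j]
jtttjjSSS ⇒ jtttjjjSS   [S -> j]
jtttjjjSS ⇒ jtttjjjjS   [S -> j]
jtttjjjjS ⇒ jtttjjjjj   [S -> j]

S⇒SS⇒jS⇒jSS⇒jSSS⇒jtSSS⇒jttSSS⇒jtttSSS⇒jtttSSSS⇒jtttSSSSS⇒jtttjSSSS⇒jtttjjSSS⇒jtttjjjSS⇒jtttjjjjS⇒jtttjjjjj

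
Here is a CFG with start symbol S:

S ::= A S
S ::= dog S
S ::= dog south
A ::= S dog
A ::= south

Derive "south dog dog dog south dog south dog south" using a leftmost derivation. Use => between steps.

S => A S => south S => south dog S => south dog A S => south dog S dog S => south dog dog S dog S => south dog dog dog south dog S => south dog dog dog south dog A S => south dog dog dog south dog south S => south dog dog dog south dog south dog south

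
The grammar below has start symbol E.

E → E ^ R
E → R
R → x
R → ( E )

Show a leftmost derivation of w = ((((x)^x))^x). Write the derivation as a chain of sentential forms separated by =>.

E => R   [E → R]
R => (E)   [R → ( E )]
(E) => (E^R)   [E → E ^ R]
(E^R) => (R^R)   [E → R]
(R^R) => ((E)^R)   [R → ( E )]
((E)^R) => ((R)^R)   [E → R]
((R)^R) => (((E))^R)   [R → ( E )]
(((E))^R) => (((E^R))^R)   [E → E ^ R]
(((E^R))^R) => (((R^R))^R)   [E → R]
(((R^R))^R) => ((((E)^R))^R)   [R → ( E )]
((((E)^R))^R) => ((((R)^R))^R)   [E → R]
((((R)^R))^R) => ((((x)^R))^R)   [R → x]
((((x)^R))^R) => ((((x)^x))^R)   [R → x]
((((x)^x))^R) => ((((x)^x))^x)   [R → x]

E => R => (E) => (E^R) => (R^R) => ((E)^R) => ((R)^R) => (((E))^R) => (((E^R))^R) => (((R^R))^R) => ((((E)^R))^R) => ((((R)^R))^R) => ((((x)^R))^R) => ((((x)^x))^R) => ((((x)^x))^x)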